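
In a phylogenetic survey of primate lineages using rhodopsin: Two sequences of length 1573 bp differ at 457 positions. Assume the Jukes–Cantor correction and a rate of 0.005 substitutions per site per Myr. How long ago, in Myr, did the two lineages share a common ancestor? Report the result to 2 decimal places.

36.75

p = 457/1573 ≈ 0.290528.
d = −(3/4) ln(1 − 4p/3) = −0.75 ln(1 − 0.387371) = −0.75 ln(0.612629)
  = −0.75 × (-0.489996) = 0.367497 substitutions/site.
Under a molecular clock d = 2μt, so t = d/(2μ) = 0.367497 / (2 × 0.005) = 36.75 Myr.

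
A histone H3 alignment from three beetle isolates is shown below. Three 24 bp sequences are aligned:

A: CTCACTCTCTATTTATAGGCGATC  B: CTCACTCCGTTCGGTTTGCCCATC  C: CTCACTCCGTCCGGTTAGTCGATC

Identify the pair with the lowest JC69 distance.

A–B: 10/24 differ, p = 0.417, d = 0.608.
A–C: 8/24 differ, p = 0.333, d = 0.441.
B–C: 4/24 differ, p = 0.167, d = 0.188.
The smallest distance is between B and C.

B and C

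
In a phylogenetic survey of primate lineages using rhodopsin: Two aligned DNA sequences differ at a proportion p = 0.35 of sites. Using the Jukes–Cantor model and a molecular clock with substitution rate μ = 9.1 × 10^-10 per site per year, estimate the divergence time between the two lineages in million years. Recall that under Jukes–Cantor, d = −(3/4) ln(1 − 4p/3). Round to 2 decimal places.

259.04

d = −(3/4) ln(1 − 4p/3) = −0.75 ln(1 − 0.466667) = −0.75 ln(0.533333)
  = −0.75 × (-0.628609) = 0.471457 substitutions/site.
Under a molecular clock d = 2μt, so t = d/(2μ) = 0.471457 / (2 × 9.1 × 10^-10) = 259.04 million years.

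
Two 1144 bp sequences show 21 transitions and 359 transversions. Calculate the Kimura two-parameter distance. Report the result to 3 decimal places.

0.463

P = 21/1144 ≈ 0.018357 and Q = 359/1144 ≈ 0.313811.
Under the Kimura two-parameter model, d = −½ ln(1 − 2P − Q) − ¼ ln(1 − 2Q).
1 − 2P − Q = 0.649475, giving −½ ln(0.649475) = 0.215795.
1 − 2Q = 0.372378, giving −¼ ln(0.372378) = 0.246961.
d = 0.215795 + 0.246961 = 0.462756.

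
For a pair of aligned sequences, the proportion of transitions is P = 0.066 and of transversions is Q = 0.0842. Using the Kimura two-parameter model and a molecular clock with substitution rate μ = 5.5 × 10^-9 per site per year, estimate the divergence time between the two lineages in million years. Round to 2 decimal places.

Under the Kimura two-parameter model, d = −½ ln(1 − 2P − Q) − ¼ ln(1 − 2Q).
1 − 2P − Q = 0.7838, giving −½ ln(0.7838) = 0.121801.
1 − 2Q = 0.8316, giving −¼ ln(0.8316) = 0.046101.
d = 0.121801 + 0.046101 = 0.167902.
Under a molecular clock d = 2μt, so t = d/(2μ) = 0.167902 / (2 × 5.5 × 10^-9) = 15.26 million years.

15.26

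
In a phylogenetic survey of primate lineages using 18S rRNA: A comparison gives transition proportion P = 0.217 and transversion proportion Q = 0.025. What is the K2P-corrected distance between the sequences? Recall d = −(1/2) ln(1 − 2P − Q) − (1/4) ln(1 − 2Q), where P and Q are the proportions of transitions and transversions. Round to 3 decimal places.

0.320

Under the Kimura two-parameter model, d = −½ ln(1 − 2P − Q) − ¼ ln(1 − 2Q).
1 − 2P − Q = 0.541, giving −½ ln(0.541) = 0.307168.
1 − 2Q = 0.95, giving −¼ ln(0.95) = 0.012823.
d = 0.307168 + 0.012823 = 0.319991.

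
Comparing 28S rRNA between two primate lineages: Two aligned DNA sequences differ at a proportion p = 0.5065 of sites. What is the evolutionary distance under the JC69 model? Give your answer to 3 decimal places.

d = −(3/4) ln(1 − 4p/3) = −0.75 ln(1 − 0.675333) = −0.75 ln(0.324667)
  = −0.75 × (-1.124955) = 0.843716 substitutions/site.

0.844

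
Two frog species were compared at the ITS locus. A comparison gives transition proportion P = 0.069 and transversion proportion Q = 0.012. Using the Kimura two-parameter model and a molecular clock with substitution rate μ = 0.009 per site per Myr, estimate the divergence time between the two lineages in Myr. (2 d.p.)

4.85

Under the Kimura two-parameter model, d = −½ ln(1 − 2P − Q) − ¼ ln(1 − 2Q).
1 − 2P − Q = 0.85, giving −½ ln(0.85) = 0.081259.
1 − 2Q = 0.976, giving −¼ ln(0.976) = 0.006073.
d = 0.081259 + 0.006073 = 0.087332.
Under a molecular clock d = 2μt, so t = d/(2μ) = 0.087332 / (2 × 0.009) = 4.85 Myr.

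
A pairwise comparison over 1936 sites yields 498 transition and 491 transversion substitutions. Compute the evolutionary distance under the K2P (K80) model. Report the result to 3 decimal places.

P = 498/1936 ≈ 0.257231 and Q = 491/1936 ≈ 0.253616.
Under the Kimura two-parameter model, d = −½ ln(1 − 2P − Q) − ¼ ln(1 − 2Q).
1 − 2P − Q = 0.231922, giving −½ ln(0.231922) = 0.730677.
1 − 2Q = 0.492768, giving −¼ ln(0.492768) = 0.176929.
d = 0.730677 + 0.176929 = 0.907606.

0.908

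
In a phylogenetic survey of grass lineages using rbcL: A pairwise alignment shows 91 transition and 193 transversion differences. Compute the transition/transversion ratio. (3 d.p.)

R = 91/193 = 0.471502… ≈ 0.472 (to 3 d.p.).

0.472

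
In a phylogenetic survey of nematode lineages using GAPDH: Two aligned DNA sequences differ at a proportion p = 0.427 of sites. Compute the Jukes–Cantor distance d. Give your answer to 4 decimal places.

d = −(3/4) ln(1 − 4p/3) = −0.75 ln(1 − 0.569333) = −0.75 ln(0.430667)
  = −0.75 × (-0.842420) = 0.631815 substitutions/site.

0.6318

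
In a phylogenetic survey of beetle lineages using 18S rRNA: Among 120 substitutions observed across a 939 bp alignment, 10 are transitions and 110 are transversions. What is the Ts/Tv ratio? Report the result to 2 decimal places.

R = 10/110 = 0.090909… ≈ 0.09 (to 2 d.p.).

0.09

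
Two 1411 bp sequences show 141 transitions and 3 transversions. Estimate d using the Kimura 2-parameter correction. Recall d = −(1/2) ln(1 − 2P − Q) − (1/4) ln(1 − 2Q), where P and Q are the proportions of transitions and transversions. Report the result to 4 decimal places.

P = 141/1411 ≈ 0.099929 and Q = 3/1411 ≈ 0.002126.
Under the Kimura two-parameter model, d = −½ ln(1 − 2P − Q) − ¼ ln(1 − 2Q).
1 − 2P − Q = 0.798016, giving −½ ln(0.798016) = 0.112813.
1 − 2Q = 0.995748, giving −¼ ln(0.995748) = 0.001065.
d = 0.112813 + 0.001065 = 0.113878.

0.1139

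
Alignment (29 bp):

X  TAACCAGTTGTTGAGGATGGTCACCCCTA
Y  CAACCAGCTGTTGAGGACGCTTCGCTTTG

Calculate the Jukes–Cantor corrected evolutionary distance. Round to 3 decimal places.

0.462

The sequences differ at 10 of 29 sites (1, 8, 18, 20, 22, 23, 24, 26, 27, 29), so p = 10/29 ≈ 0.344828.
d = −(3/4) ln(1 − 4p/3) = −0.75 ln(1 − 0.459771) = −0.75 ln(0.540229)
  = −0.75 × (-0.615762) = 0.461822 substitutions/site.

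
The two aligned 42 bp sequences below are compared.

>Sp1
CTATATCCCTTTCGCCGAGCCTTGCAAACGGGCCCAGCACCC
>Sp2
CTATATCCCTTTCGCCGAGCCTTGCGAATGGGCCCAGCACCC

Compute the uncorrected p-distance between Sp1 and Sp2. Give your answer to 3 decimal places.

The sequences differ at 2 of 42 positions (sites 26, 29).
p = 2/42 = 0.047619… ≈ 0.048 (to 3 d.p.).

0.048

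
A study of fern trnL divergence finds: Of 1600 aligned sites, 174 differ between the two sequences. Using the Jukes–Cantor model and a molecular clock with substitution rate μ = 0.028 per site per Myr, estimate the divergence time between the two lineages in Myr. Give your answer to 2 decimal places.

p = 174/1600 = 0.10875.
d = −(3/4) ln(1 − 4p/3) = −0.75 ln(1 − 0.145) = −0.75 ln(0.855)
  = −0.75 × (-0.156654) = 0.117491 substitutions/site.
Under a molecular clock d = 2μt, so t = d/(2μ) = 0.117491 / (2 × 0.028) = 2.10 Myr.

2.10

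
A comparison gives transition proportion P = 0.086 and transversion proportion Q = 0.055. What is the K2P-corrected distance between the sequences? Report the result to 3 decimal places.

0.158

Under the Kimura two-parameter model, d = −½ ln(1 − 2P − Q) − ¼ ln(1 − 2Q).
1 − 2P − Q = 0.773, giving −½ ln(0.773) = 0.128738.
1 − 2Q = 0.89, giving −¼ ln(0.89) = 0.029133.
d = 0.128738 + 0.029133 = 0.157871.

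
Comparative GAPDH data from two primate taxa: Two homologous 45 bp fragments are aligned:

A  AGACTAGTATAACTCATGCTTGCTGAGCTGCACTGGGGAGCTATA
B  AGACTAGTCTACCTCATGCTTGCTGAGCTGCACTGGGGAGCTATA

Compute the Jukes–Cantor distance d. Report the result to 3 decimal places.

0.046

The sequences differ at 2 of 45 sites (9, 12), so p = 2/45 ≈ 0.044444.
d = −(3/4) ln(1 − 4p/3) = −0.75 ln(1 − 0.059259) = −0.75 ln(0.940741)
  = −0.75 × (-0.061087) = 0.045815 substitutions/site.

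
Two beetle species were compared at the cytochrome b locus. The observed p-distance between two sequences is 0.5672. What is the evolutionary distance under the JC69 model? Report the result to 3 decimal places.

d = −(3/4) ln(1 − 4p/3) = −0.75 ln(1 − 0.756267) = −0.75 ln(0.243733)
  = −0.75 × (-1.411682) = 1.058762 substitutions/site.

1.059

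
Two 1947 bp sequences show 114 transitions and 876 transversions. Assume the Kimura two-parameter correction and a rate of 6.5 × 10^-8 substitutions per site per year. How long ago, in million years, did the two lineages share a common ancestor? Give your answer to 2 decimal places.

P = 114/1947 ≈ 0.058552 and Q = 876/1947 ≈ 0.449923.
Under the Kimura two-parameter model, d = −½ ln(1 − 2P − Q) − ¼ ln(1 − 2Q).
1 − 2P − Q = 0.432973, giving −½ ln(0.432973) = 0.418540.
1 − 2Q = 0.100154, giving −¼ ln(0.100154) = 0.575262.
d = 0.418540 + 0.575262 = 0.993802.
Under a molecular clock d = 2μt, so t = d/(2μ) = 0.993802 / (2 × 6.5 × 10^-8) = 7.64 million years.

7.64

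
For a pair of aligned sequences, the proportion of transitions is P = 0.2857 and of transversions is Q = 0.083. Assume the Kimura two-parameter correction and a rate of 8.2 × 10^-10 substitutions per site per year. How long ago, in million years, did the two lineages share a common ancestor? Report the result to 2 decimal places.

Under the Kimura two-parameter model, d = −½ ln(1 − 2P − Q) − ¼ ln(1 − 2Q).
1 − 2P − Q = 0.3456, giving −½ ln(0.3456) = 0.531237.
1 − 2Q = 0.834, giving −¼ ln(0.834) = 0.045380.
d = 0.531237 + 0.045380 = 0.576617.
Under a molecular clock d = 2μt, so t = d/(2μ) = 0.576617 / (2 × 8.2 × 10^-10) = 351.60 million years.

351.60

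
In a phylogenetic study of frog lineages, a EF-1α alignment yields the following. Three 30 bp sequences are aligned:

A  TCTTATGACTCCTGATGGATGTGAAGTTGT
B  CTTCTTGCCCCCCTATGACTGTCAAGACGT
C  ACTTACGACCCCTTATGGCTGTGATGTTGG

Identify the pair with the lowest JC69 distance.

A and C

A–B: 13/30 differ, p = 0.433, d = 0.647.
A–C: 7/30 differ, p = 0.233, d = 0.280.
B–C: 13/30 differ, p = 0.433, d = 0.647.
The smallest distance is between A and C.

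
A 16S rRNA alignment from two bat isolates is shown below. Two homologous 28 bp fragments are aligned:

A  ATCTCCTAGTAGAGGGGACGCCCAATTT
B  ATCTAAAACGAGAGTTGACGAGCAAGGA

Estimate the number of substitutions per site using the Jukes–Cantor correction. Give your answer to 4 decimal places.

0.6355

The sequences differ at 12 of 28 sites, so p = 12/28 ≈ 0.428571.
d = −(3/4) ln(1 − 4p/3) = −0.75 ln(1 − 0.571428) = −0.75 ln(0.428572)
  = −0.75 × (-0.847297) = 0.635473 substitutions/site.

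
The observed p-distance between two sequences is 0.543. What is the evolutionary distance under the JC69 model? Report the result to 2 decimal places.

0.97

d = −(3/4) ln(1 − 4p/3) = −0.75 ln(1 − 0.724) = −0.75 ln(0.276)
  = −0.75 × (-1.287354) = 0.965516 substitutions/site.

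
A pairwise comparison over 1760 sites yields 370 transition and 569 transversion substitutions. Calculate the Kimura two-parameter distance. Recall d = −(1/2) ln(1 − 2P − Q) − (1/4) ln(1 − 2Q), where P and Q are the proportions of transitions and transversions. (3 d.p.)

P = 370/1760 ≈ 0.210227 and Q = 569/1760 ≈ 0.323295.
Under the Kimura two-parameter model, d = −½ ln(1 − 2P − Q) − ¼ ln(1 − 2Q).
1 − 2P − Q = 0.256251, giving −½ ln(0.256251) = 0.680799.
1 − 2Q = 0.35341, giving −¼ ln(0.35341) = 0.260032.
d = 0.680799 + 0.260032 = 0.940831.

0.941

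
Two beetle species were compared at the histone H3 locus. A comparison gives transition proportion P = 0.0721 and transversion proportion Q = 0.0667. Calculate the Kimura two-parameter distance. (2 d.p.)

0.15

Under the Kimura two-parameter model, d = −½ ln(1 − 2P − Q) − ¼ ln(1 − 2Q).
1 − 2P − Q = 0.7891, giving −½ ln(0.7891) = 0.118431.
1 − 2Q = 0.8666, giving −¼ ln(0.8666) = 0.035794.
d = 0.118431 + 0.035794 = 0.154225.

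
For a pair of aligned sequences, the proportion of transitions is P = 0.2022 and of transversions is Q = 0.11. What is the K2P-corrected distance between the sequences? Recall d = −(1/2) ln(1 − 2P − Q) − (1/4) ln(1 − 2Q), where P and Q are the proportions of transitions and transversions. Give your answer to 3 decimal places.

Under the Kimura two-parameter model, d = −½ ln(1 − 2P − Q) − ¼ ln(1 − 2Q).
1 − 2P − Q = 0.4856, giving −½ ln(0.4856) = 0.361185.
1 − 2Q = 0.78, giving −¼ ln(0.78) = 0.062115.
d = 0.361185 + 0.062115 = 0.423300.

0.423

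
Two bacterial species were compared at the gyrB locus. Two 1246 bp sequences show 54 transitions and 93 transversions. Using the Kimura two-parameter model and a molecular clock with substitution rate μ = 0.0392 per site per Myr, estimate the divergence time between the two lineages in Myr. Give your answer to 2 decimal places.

P = 54/1246 ≈ 0.043339 and Q = 93/1246 ≈ 0.074639.
Under the Kimura two-parameter model, d = −½ ln(1 − 2P − Q) − ¼ ln(1 − 2Q).
1 − 2P − Q = 0.838683, giving −½ ln(0.838683) = 0.087961.
1 − 2Q = 0.850722, giving −¼ ln(0.850722) = 0.040417.
d = 0.087961 + 0.040417 = 0.128378.
Under a molecular clock d = 2μt, so t = d/(2μ) = 0.128378 / (2 × 0.0392) = 1.64 Myr.

1.64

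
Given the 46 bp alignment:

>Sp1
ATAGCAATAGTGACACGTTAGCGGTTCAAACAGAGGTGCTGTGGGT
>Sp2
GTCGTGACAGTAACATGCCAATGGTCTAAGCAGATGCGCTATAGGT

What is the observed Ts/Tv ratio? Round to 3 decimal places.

8.000

Transitions are A↔G and C↔T; transversions are all other mismatches.
Transitions: 16. Transversions: 2.
R = 16/2 = 8.000.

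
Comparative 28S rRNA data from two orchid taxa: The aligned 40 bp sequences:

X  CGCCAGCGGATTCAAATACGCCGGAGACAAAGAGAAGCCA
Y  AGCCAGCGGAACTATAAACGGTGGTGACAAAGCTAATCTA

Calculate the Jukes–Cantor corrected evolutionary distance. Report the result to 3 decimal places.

The sequences differ at 13 of 40 sites, so p = 13/40 = 0.325.
d = −(3/4) ln(1 − 4p/3) = −0.75 ln(1 − 0.433333) = −0.75 ln(0.566667)
  = −0.75 × (-0.567983) = 0.425987 substitutions/site.

0.426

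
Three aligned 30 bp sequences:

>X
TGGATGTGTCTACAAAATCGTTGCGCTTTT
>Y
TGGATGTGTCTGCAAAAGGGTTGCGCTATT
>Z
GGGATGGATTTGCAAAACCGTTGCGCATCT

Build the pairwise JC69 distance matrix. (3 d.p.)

X–Y: 4/30 sites differ → p ≈ 0.133333, d = −0.75 ln(1 − 0.177777) = 0.146808 ≈ 0.147.
X–Z: 8/30 sites differ → p ≈ 0.266667, d = −0.75 ln(1 − 0.355556) = 0.329526 ≈ 0.330.
Y–Z: 9/30 sites differ → p = 0.3, d = −0.75 ln(1 − 0.4) = 0.383119 ≈ 0.383.

d(X,Y) = 0.147, d(X,Z) = 0.330, d(Y,Z) = 0.383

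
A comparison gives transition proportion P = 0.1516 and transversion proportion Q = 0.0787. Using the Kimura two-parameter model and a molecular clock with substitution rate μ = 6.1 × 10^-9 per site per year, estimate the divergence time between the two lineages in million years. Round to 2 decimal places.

Under the Kimura two-parameter model, d = −½ ln(1 − 2P − Q) − ¼ ln(1 − 2Q).
1 − 2P − Q = 0.6181, giving −½ ln(0.6181) = 0.240553.
1 − 2Q = 0.8426, giving −¼ ln(0.8426) = 0.042816.
d = 0.240553 + 0.042816 = 0.283369.
Under a molecular clock d = 2μt, so t = d/(2μ) = 0.283369 / (2 × 6.1 × 10^-9) = 23.23 million years.

23.23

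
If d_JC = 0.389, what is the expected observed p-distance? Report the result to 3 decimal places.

p = (3/4)(1 − e^(−4d/3)) = 0.75 × (1 − e^(-0.518667)) = 0.75 × (1 − 0.595314) = 0.303515.

0.304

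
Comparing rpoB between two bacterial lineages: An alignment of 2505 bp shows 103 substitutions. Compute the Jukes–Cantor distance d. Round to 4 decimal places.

p = 103/2505 ≈ 0.041118.
d = −(3/4) ln(1 − 4p/3) = −0.75 ln(1 − 0.054824) = −0.75 ln(0.945176)
  = −0.75 × (-0.056384) = 0.042288 substitutions/site.

0.0423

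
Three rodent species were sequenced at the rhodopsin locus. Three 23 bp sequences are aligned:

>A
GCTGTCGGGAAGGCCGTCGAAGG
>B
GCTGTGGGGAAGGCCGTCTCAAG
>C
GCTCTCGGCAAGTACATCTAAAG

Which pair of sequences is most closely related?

A and B

A–B: 4/23 differ, p = 0.174, d = 0.198.
A–C: 7/23 differ, p = 0.304, d = 0.390.
B–C: 7/23 differ, p = 0.304, d = 0.390.
The smallest distance is between A and B.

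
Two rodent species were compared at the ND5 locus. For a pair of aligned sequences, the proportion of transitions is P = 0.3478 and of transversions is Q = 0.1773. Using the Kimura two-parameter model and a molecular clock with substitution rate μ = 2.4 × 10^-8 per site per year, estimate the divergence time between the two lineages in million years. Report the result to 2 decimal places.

Under the Kimura two-parameter model, d = −½ ln(1 − 2P − Q) − ¼ ln(1 − 2Q).
1 − 2P − Q = 0.1271, giving −½ ln(0.1271) = 1.031391.
1 − 2Q = 0.6454, giving −¼ ln(0.6454) = 0.109471.
d = 1.031391 + 0.109471 = 1.140862.
Under a molecular clock d = 2μt, so t = d/(2μ) = 1.140862 / (2 × 2.4 × 10^-8) = 23.77 million years.

23.77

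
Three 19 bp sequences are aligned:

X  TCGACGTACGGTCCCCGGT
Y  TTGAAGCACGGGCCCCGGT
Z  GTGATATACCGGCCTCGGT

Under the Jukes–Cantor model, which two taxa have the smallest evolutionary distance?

X–Y: 4/19 differ, p = 0.211, d = 0.247.
X–Z: 7/19 differ, p = 0.368, d = 0.507.
Y–Z: 6/19 differ, p = 0.316, d = 0.410.
The smallest distance is between X and Y.

X and Y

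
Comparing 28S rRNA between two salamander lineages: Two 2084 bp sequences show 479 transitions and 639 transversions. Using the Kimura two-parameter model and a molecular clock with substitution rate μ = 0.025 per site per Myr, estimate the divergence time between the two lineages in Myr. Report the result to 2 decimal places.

P = 479/2084 ≈ 0.229846 and Q = 639/2084 ≈ 0.306622.
Under the Kimura two-parameter model, d = −½ ln(1 − 2P − Q) − ¼ ln(1 − 2Q).
1 − 2P − Q = 0.233686, giving −½ ln(0.233686) = 0.726888.
1 − 2Q = 0.386756, giving −¼ ln(0.386756) = 0.237490.
d = 0.726888 + 0.237490 = 0.964378.
Under a molecular clock d = 2μt, so t = d/(2μ) = 0.964378 / (2 × 0.025) = 19.29 Myr.

19.29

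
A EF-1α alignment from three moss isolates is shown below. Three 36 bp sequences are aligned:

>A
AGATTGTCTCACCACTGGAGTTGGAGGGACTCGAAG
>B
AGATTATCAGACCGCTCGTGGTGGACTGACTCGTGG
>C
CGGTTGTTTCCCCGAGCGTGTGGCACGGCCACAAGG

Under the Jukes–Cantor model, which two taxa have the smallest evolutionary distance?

A–B: 11/36 differ, p = 0.306, d = 0.392.
A–C: 16/36 differ, p = 0.444, d = 0.673.
B–C: 17/36 differ, p = 0.472, d = 0.745.
The smallest distance is between A and B.

A and B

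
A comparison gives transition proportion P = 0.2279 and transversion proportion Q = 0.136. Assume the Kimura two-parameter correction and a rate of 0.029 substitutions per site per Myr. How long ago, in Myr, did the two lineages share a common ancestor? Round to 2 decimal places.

Under the Kimura two-parameter model, d = −½ ln(1 − 2P − Q) − ¼ ln(1 − 2Q).
1 − 2P − Q = 0.4082, giving −½ ln(0.4082) = 0.447999.
1 − 2Q = 0.728, giving −¼ ln(0.728) = 0.079364.
d = 0.447999 + 0.079364 = 0.527363.
Under a molecular clock d = 2μt, so t = d/(2μ) = 0.527363 / (2 × 0.029) = 9.09 Myr.

9.09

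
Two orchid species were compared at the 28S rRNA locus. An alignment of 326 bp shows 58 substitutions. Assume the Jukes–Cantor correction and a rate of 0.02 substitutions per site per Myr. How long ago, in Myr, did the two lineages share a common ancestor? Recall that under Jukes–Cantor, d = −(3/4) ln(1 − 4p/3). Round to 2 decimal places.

5.08

p = 58/326 ≈ 0.177914.
d = −(3/4) ln(1 − 4p/3) = −0.75 ln(1 − 0.237219) = −0.75 ln(0.762781)
  = −0.75 × (-0.270784) = 0.203088 substitutions/site.
Under a molecular clock d = 2μt, so t = d/(2μ) = 0.203088 / (2 × 0.02) = 5.08 Myr.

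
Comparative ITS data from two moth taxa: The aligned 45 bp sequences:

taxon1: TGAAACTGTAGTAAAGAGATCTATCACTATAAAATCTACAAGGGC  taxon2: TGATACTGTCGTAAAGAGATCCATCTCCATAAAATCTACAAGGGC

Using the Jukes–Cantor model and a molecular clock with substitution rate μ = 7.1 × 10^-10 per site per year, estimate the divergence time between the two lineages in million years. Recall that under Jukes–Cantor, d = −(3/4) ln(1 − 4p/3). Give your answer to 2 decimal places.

The sequences differ at 5 of 45 sites (4, 10, 22, 26, 28), so p = 5/45 ≈ 0.111111.
d = −(3/4) ln(1 − 4p/3) = −0.75 ln(1 − 0.148148) = −0.75 ln(0.851852)
  = −0.75 × (-0.160342) = 0.120257 substitutions/site.
Under a molecular clock d = 2μt, so t = d/(2μ) = 0.120257 / (2 × 7.1 × 10^-10) = 84.69 million years.

84.69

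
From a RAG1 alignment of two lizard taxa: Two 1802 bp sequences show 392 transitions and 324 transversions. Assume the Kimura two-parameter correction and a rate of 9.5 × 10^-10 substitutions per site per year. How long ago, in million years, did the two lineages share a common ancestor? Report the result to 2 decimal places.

P = 392/1802 ≈ 0.217536 and Q = 324/1802 ≈ 0.1798.
Under the Kimura two-parameter model, d = −½ ln(1 − 2P − Q) − ¼ ln(1 − 2Q).
1 − 2P − Q = 0.385128, giving −½ ln(0.385128) = 0.477090.
1 − 2Q = 0.6404, giving −¼ ln(0.6404) = 0.111416.
d = 0.477090 + 0.111416 = 0.588506.
Under a molecular clock d = 2μt, so t = d/(2μ) = 0.588506 / (2 × 9.5 × 10^-10) = 309.74 million years.

309.74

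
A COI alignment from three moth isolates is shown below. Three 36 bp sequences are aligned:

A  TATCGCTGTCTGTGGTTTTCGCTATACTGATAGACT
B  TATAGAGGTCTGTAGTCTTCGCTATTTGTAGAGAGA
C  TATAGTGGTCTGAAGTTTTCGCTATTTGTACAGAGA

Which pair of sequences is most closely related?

A–B: 12/36 differ, p = 0.333, d = 0.441.
A–C: 12/36 differ, p = 0.333, d = 0.441.
B–C: 4/36 differ, p = 0.111, d = 0.120.
The smallest distance is between B and C.

B and C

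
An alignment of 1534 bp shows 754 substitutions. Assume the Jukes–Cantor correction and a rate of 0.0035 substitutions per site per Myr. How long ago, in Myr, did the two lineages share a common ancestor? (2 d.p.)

114.14

p = 754/1534 ≈ 0.491525.
d = −(3/4) ln(1 − 4p/3) = −0.75 ln(1 − 0.655367) = −0.75 ln(0.344633)
  = −0.75 × (-1.065275) = 0.798956 substitutions/site.
Under a molecular clock d = 2μt, so t = d/(2μ) = 0.798956 / (2 × 0.0035) = 114.14 Myr.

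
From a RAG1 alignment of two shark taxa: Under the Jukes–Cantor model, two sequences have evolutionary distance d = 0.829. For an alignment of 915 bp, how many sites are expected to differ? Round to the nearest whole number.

Invert JC69: p = (3/4)(1 − e^(−4d/3)) = 0.75 × (1 − e^(-1.105333)) = 0.75 × (1 − 0.331101) = 0.501674.
Expected differing sites = pL ≈ 0.501674 × 915 = 459.03171 ≈ 459.

459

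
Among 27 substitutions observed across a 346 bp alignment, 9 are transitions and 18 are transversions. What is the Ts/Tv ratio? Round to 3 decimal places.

R = 9/18 = 0.500.

0.500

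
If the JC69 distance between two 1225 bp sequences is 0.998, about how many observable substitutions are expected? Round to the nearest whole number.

Invert JC69: p = (3/4)(1 − e^(−4d/3)) = 0.75 × (1 − e^(-1.330667)) = 0.75 × (1 − 0.264301) = 0.551774.
Expected differing sites = pL ≈ 0.551774 × 1225 = 675.92315 ≈ 676.

676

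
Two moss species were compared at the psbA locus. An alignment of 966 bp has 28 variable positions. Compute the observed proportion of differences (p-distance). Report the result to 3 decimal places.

0.029

p = 28/966 = 0.028985… ≈ 0.029 (to 3 d.p.).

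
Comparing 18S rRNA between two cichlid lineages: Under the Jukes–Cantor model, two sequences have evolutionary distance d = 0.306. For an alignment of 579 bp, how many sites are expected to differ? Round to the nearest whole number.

Invert JC69: p = (3/4)(1 − e^(−4d/3)) = 0.75 × (1 − e^(-0.408)) = 0.75 × (1 − 0.664979) = 0.251266.
Expected differing sites = pL ≈ 0.251266 × 579 = 145.483014 ≈ 145.

145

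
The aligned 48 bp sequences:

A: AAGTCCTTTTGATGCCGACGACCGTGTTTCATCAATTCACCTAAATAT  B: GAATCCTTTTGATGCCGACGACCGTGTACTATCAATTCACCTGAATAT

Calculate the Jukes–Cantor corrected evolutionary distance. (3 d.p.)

0.137

The sequences differ at 6 of 48 sites (1, 3, 28, 29, 30, 43), so p = 6/48 = 0.125.
d = −(3/4) ln(1 − 4p/3) = −0.75 ln(1 − 0.166667) = −0.75 ln(0.833333)
  = −0.75 × (-0.182322) = 0.136742 substitutions/site.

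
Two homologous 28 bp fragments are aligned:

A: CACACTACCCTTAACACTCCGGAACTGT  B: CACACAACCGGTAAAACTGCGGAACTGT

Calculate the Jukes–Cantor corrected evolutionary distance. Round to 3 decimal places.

0.204

The sequences differ at 5 of 28 sites (6, 10, 11, 15, 19), so p = 5/28 ≈ 0.178571.
d = −(3/4) ln(1 − 4p/3) = −0.75 ln(1 − 0.238095) = −0.75 ln(0.761905)
  = −0.75 × (-0.271933) = 0.203950 substitutions/site.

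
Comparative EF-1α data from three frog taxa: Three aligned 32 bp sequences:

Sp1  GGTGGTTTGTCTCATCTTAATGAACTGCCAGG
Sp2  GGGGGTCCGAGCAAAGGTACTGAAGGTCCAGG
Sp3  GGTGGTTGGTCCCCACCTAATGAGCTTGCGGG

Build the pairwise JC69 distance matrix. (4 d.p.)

d(Sp1,Sp2) = 0.6566, d(Sp1,Sp3) = 0.3525, d(Sp2,Sp3) = 0.7356

Sp1–Sp2: 14/32 sites differ → p = 0.4375, d = −0.75 ln(1 − 0.583333) = 0.656601 ≈ 0.6566.
Sp1–Sp3: 9/32 sites differ → p = 0.28125, d = −0.75 ln(1 − 0.375) = 0.352503 ≈ 0.3525.
Sp2–Sp3: 15/32 sites differ → p = 0.46875, d = −0.75 ln(1 − 0.625) = 0.735622 ≈ 0.7356.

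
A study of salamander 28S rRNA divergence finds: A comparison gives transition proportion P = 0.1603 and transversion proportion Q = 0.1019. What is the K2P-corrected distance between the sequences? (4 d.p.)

0.3315

Under the Kimura two-parameter model, d = −½ ln(1 − 2P − Q) − ¼ ln(1 − 2Q).
1 − 2P − Q = 0.5775, giving −½ ln(0.5775) = 0.274523.
1 − 2Q = 0.7962, giving −¼ ln(0.7962) = 0.056976.
d = 0.274523 + 0.056976 = 0.331499.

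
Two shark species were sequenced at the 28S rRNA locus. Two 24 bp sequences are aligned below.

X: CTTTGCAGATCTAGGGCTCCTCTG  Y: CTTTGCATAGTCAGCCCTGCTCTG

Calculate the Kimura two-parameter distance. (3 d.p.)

Of 24 sites, 2 differences are transitions and 5 are transversions, so P = 2/24 ≈ 0.083333 and Q = 5/24 ≈ 0.208333.
Under the Kimura two-parameter model, d = −½ ln(1 − 2P − Q) − ¼ ln(1 − 2Q).
1 − 2P − Q = 0.625001, giving −½ ln(0.625001) = 0.235001.
1 − 2Q = 0.583334, giving −¼ ln(0.583334) = 0.134749.
d = 0.235001 + 0.134749 = 0.369750.

0.370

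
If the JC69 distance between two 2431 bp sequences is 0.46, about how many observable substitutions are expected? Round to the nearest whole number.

Invert JC69: p = (3/4)(1 − e^(−4d/3)) = 0.75 × (1 − e^(-0.613333)) = 0.75 × (1 − 0.541543) = 0.343843.
Expected differing sites = pL ≈ 0.343843 × 2431 = 835.882333 ≈ 836.

836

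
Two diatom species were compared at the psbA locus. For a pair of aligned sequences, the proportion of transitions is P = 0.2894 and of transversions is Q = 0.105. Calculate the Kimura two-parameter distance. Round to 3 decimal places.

0.635

Under the Kimura two-parameter model, d = −½ ln(1 − 2P − Q) − ¼ ln(1 − 2Q).
1 − 2P − Q = 0.3162, giving −½ ln(0.3162) = 0.575690.
1 − 2Q = 0.79, giving −¼ ln(0.79) = 0.058931.
d = 0.575690 + 0.058931 = 0.634621.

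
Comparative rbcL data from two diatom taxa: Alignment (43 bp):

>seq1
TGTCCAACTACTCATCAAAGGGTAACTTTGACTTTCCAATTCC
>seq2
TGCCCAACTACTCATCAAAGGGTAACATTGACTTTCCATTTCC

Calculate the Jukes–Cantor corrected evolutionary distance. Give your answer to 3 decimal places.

The sequences differ at 3 of 43 sites (3, 27, 39), so p = 3/43 ≈ 0.069767.
d = −(3/4) ln(1 − 4p/3) = −0.75 ln(1 − 0.093023) = −0.75 ln(0.906977)
  = −0.75 × (-0.097638) = 0.073229 substitutions/site.

0.073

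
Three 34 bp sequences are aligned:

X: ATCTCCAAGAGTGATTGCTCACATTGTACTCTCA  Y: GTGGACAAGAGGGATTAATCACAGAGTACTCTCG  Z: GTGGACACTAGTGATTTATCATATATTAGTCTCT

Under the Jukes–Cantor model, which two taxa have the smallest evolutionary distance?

Y and Z

X–Y: 10/34 differ, p = 0.294, d = 0.373.
X–Z: 13/34 differ, p = 0.382, d = 0.535.
Y–Z: 9/34 differ, p = 0.265, d = 0.326.
The smallest distance is between Y and Z.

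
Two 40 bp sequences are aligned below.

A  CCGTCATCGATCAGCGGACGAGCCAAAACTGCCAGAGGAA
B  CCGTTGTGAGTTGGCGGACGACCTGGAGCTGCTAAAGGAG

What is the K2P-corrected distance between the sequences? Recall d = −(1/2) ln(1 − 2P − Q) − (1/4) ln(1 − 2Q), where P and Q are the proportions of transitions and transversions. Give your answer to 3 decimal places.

0.628

Of 40 sites, 13 differences are transitions and 2 are transversions, so P = 13/40 = 0.325 and Q = 2/40 = 0.05.
Under the Kimura two-parameter model, d = −½ ln(1 − 2P − Q) − ¼ ln(1 − 2Q).
1 − 2P − Q = 0.3, giving −½ ln(0.3) = 0.601986.
1 − 2Q = 0.9, giving −¼ ln(0.9) = 0.026340.
d = 0.601986 + 0.026340 = 0.628326.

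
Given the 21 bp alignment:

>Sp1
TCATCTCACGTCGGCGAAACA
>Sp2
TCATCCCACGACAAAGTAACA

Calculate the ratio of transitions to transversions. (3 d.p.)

Transitions are A↔G and C↔T; transversions are all other mismatches.
Transitions: 3. Transversions: 3.
R = 3/3 = 1.000.

1.000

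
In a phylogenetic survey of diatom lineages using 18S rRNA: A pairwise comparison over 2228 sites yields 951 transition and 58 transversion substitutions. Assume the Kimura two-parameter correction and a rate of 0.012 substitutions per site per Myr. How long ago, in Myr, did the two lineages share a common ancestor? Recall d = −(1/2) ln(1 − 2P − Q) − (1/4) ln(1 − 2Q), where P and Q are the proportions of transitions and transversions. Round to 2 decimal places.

P = 951/2228 ≈ 0.42684 and Q = 58/2228 ≈ 0.026032.
Under the Kimura two-parameter model, d = −½ ln(1 − 2P − Q) − ¼ ln(1 − 2Q).
1 − 2P − Q = 0.120288, giving −½ ln(0.120288) = 1.058933.
1 − 2Q = 0.947936, giving −¼ ln(0.947936) = 0.013367.
d = 1.058933 + 0.013367 = 1.072300.
Under a molecular clock d = 2μt, so t = d/(2μ) = 1.072300 / (2 × 0.012) = 44.68 Myr.

44.68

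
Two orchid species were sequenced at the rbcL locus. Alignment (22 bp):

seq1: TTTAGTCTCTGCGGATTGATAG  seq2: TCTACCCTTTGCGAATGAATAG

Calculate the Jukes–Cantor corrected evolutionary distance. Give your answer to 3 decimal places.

0.414

The sequences differ at 7 of 22 sites (2, 5, 6, 9, 14, 17, 18), so p = 7/22 ≈ 0.318182.
d = −(3/4) ln(1 − 4p/3) = −0.75 ln(1 − 0.424243) = −0.75 ln(0.575757)
  = −0.75 × (-0.552070) = 0.414053 substitutions/site.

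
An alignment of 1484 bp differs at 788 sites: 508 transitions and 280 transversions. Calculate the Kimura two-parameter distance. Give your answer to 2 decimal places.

1.15

P = 508/1484 ≈ 0.342318 and Q = 280/1484 ≈ 0.188679.
Under the Kimura two-parameter model, d = −½ ln(1 − 2P − Q) − ¼ ln(1 − 2Q).
1 − 2P − Q = 0.126685, giving −½ ln(0.126685) = 1.033026.
1 − 2Q = 0.622642, giving −¼ ln(0.622642) = 0.118446.
d = 1.033026 + 0.118446 = 1.151472.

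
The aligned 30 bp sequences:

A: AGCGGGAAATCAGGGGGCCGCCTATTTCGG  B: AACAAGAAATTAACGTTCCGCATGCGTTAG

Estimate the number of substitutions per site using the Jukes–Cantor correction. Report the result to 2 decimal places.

The sequences differ at 14 of 30 sites, so p = 14/30 ≈ 0.466667.
d = −(3/4) ln(1 − 4p/3) = −0.75 ln(1 − 0.622223) = −0.75 ln(0.377777)
  = −0.75 × (-0.973451) = 0.730088 substitutions/site.

0.73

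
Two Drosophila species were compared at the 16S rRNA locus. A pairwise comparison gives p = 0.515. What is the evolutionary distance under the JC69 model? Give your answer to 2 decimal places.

d = −(3/4) ln(1 − 4p/3) = −0.75 ln(1 − 0.686667) = −0.75 ln(0.313333)
  = −0.75 × (-1.160489) = 0.870367 substitutions/site.

0.87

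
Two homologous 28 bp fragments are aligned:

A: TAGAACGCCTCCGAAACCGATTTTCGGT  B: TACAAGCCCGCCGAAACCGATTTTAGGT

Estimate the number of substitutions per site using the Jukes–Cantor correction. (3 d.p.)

The sequences differ at 5 of 28 sites (3, 6, 7, 10, 25), so p = 5/28 ≈ 0.178571.
d = −(3/4) ln(1 − 4p/3) = −0.75 ln(1 − 0.238095) = −0.75 ln(0.761905)
  = −0.75 × (-0.271933) = 0.203950 substitutions/site.

0.204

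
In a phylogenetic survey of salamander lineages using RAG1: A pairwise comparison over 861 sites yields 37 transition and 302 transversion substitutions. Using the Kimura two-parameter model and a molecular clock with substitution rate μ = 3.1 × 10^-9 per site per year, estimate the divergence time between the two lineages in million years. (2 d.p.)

95.04

P = 37/861 ≈ 0.042973 and Q = 302/861 ≈ 0.350755.
Under the Kimura two-parameter model, d = −½ ln(1 − 2P − Q) − ¼ ln(1 − 2Q).
1 − 2P − Q = 0.563299, giving −½ ln(0.563299) = 0.286972.
1 − 2Q = 0.29849, giving −¼ ln(0.29849) = 0.302255.
d = 0.286972 + 0.302255 = 0.589227.
Under a molecular clock d = 2μt, so t = d/(2μ) = 0.589227 / (2 × 3.1 × 10^-9) = 95.04 million years.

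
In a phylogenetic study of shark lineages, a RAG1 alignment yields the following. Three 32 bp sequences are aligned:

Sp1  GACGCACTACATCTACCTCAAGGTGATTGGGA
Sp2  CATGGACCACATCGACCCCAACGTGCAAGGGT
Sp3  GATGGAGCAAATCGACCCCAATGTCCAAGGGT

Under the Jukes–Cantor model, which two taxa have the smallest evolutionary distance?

Sp1–Sp2: 11/32 differ, p = 0.344, d = 0.460.
Sp1–Sp3: 13/32 differ, p = 0.406, d = 0.585.
Sp2–Sp3: 5/32 differ, p = 0.156, d = 0.175.
The smallest distance is between Sp2 and Sp3.

Sp2 and Sp3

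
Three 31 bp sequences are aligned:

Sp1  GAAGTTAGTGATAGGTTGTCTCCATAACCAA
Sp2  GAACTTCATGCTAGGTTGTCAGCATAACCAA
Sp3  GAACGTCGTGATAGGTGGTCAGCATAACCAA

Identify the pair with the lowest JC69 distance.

Sp2 and Sp3

Sp1–Sp2: 6/31 differ, p = 0.194, d = 0.224.
Sp1–Sp3: 6/31 differ, p = 0.194, d = 0.224.
Sp2–Sp3: 4/31 differ, p = 0.129, d = 0.142.
The smallest distance is between Sp2 and Sp3.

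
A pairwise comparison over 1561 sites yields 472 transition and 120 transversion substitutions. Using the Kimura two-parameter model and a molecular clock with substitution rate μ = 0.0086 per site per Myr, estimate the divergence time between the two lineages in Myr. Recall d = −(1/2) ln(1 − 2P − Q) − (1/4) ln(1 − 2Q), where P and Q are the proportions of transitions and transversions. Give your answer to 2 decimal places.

P = 472/1561 ≈ 0.30237 and Q = 120/1561 ≈ 0.076874.
Under the Kimura two-parameter model, d = −½ ln(1 − 2P − Q) − ¼ ln(1 − 2Q).
1 − 2P − Q = 0.318386, giving −½ ln(0.318386) = 0.572245.
1 − 2Q = 0.846252, giving −¼ ln(0.846252) = 0.041735.
d = 0.572245 + 0.041735 = 0.613980.
Under a molecular clock d = 2μt, so t = d/(2μ) = 0.613980 / (2 × 0.0086) = 35.70 Myr.

35.70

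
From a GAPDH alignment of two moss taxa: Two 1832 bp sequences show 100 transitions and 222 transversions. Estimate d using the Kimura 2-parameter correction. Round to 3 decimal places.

P = 100/1832 ≈ 0.054585 and Q = 222/1832 ≈ 0.121179.
Under the Kimura two-parameter model, d = −½ ln(1 − 2P − Q) − ¼ ln(1 − 2Q).
1 − 2P − Q = 0.769651, giving −½ ln(0.769651) = 0.130909.
1 − 2Q = 0.757642, giving −¼ ln(0.757642) = 0.069386.
d = 0.130909 + 0.069386 = 0.200295.

0.200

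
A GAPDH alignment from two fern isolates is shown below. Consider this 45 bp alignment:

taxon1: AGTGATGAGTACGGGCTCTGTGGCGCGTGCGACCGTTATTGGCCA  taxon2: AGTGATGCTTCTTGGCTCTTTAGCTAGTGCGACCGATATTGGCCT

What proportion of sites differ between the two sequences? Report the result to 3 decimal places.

0.244

The sequences differ at 11 of 45 positions.
p = 11/45 = 0.244444… ≈ 0.244 (to 3 d.p.).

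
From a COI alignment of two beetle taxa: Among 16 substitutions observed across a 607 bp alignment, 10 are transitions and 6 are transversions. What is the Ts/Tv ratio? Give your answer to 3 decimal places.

R = 10/6 = 1.666666… ≈ 1.667 (to 3 d.p.).

1.667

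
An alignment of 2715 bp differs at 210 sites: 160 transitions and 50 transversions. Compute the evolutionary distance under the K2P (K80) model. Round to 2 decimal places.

0.08

P = 160/2715 ≈ 0.058932 and Q = 50/2715 ≈ 0.018416.
Under the Kimura two-parameter model, d = −½ ln(1 − 2P − Q) − ¼ ln(1 − 2Q).
1 − 2P − Q = 0.86372, giving −½ ln(0.86372) = 0.073253.
1 − 2Q = 0.963168, giving −¼ ln(0.963168) = 0.009382.
d = 0.073253 + 0.009382 = 0.082635.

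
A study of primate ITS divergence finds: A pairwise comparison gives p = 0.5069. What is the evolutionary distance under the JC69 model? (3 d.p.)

0.845

d = −(3/4) ln(1 − 4p/3) = −0.75 ln(1 − 0.675867) = −0.75 ln(0.324133)
  = −0.75 × (-1.126601) = 0.844951 substitutions/site.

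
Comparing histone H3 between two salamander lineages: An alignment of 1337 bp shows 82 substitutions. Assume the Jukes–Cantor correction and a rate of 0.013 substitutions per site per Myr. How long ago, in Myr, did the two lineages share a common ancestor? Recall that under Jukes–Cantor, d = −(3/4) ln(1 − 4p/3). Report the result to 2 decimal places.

2.46

p = 82/1337 ≈ 0.061331.
d = −(3/4) ln(1 − 4p/3) = −0.75 ln(1 − 0.081775) = −0.75 ln(0.918225)
  = −0.75 × (-0.085313) = 0.063985 substitutions/site.
Under a molecular clock d = 2μt, so t = d/(2μ) = 0.063985 / (2 × 0.013) = 2.46 Myr.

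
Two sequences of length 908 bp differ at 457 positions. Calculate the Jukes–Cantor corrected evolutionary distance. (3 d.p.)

p = 457/908 ≈ 0.503304.
d = −(3/4) ln(1 − 4p/3) = −0.75 ln(1 − 0.671072) = −0.75 ln(0.328928)
  = −0.75 × (-1.111916) = 0.833937 substitutions/site.

0.834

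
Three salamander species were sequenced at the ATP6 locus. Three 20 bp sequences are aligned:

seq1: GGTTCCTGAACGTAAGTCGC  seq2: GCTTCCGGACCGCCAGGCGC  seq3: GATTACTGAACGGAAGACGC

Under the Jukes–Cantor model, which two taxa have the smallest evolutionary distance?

seq1–seq2: 6/20 differ, p = 0.300, d = 0.383.
seq1–seq3: 4/20 differ, p = 0.200, d = 0.233.
seq2–seq3: 7/20 differ, p = 0.350, d = 0.471.
The smallest distance is between seq1 and seq3.

seq1 and seq3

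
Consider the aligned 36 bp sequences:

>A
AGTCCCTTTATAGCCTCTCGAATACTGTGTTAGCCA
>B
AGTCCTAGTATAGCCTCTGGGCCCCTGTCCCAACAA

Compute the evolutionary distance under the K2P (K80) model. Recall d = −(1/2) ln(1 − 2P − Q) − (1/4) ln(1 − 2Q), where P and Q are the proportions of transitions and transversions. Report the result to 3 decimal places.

0.498

Of 36 sites, 6 differences are transitions and 7 are transversions, so P = 6/36 ≈ 0.166667 and Q = 7/36 ≈ 0.194444.
Under the Kimura two-parameter model, d = −½ ln(1 − 2P − Q) − ¼ ln(1 − 2Q).
1 − 2P − Q = 0.472222, giving −½ ln(0.472222) = 0.375153.
1 − 2Q = 0.611112, giving −¼ ln(0.611112) = 0.123119.
d = 0.375153 + 0.123119 = 0.498272.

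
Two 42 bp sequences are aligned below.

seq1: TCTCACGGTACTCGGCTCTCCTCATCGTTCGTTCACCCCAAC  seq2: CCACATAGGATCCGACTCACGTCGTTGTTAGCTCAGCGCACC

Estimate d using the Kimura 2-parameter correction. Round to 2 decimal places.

Of 42 sites, 9 differences are transitions and 8 are transversions, so P = 9/42 ≈ 0.214286 and Q = 8/42 ≈ 0.190476.
Under the Kimura two-parameter model, d = −½ ln(1 − 2P − Q) − ¼ ln(1 − 2Q).
1 − 2P − Q = 0.380952, giving −½ ln(0.380952) = 0.482541.
1 − 2Q = 0.619048, giving −¼ ln(0.619048) = 0.119893.
d = 0.482541 + 0.119893 = 0.602434.

0.60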